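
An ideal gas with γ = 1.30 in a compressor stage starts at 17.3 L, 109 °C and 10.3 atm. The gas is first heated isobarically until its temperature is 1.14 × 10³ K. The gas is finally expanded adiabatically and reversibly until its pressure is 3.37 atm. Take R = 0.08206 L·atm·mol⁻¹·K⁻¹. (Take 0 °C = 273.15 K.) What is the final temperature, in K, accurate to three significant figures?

Convert: T₁ = 382.1 K.
Isobaric, so V/T is constant: P₂ = P₁; V₂ = V₁·(T₂/T₁) = 51.61 L.
Reversible adiabatic, γ = 1.30: T₃ = T₂·(P₃/P₂)^((γ−1)/γ) = 880.9 K; V₃ = V₂·(P₂/P₃)^(1/γ) = 121.9 L.

T₃ ≈ 881 K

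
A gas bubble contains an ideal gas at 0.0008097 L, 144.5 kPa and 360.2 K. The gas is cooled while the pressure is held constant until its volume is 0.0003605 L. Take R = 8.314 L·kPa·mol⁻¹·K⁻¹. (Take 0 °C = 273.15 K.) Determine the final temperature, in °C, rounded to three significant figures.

Isobaric, so V/T is constant: P₂ = P₁; T₂ = T₁·(V₂/V₁) = 160.4 K.

T₂ ≈ -113 °C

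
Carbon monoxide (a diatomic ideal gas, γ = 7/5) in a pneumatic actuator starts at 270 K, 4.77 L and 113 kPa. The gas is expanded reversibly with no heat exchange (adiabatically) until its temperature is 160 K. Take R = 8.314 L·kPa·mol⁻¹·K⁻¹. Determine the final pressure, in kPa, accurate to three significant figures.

P₂ ≈ 18.1 kPa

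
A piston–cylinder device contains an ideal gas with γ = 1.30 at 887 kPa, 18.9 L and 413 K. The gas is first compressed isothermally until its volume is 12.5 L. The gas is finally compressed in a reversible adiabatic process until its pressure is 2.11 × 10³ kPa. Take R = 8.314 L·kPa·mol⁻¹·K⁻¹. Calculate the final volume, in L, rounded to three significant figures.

V₃ ≈ 8.82 L

Isothermal, so P V is constant: T₂ = T₁; P₂ = P₁·(V₁/V₂) = 1341 kPa.
Adiabatic (γ = 1.30), T V^(γ−1) and P V^γ constant: T₃ = T₂·(P₃/P₂)^((γ−1)/γ) = 458.5 K; V₃ = V₂·(P₂/P₃)^(1/γ) = 8.821 L.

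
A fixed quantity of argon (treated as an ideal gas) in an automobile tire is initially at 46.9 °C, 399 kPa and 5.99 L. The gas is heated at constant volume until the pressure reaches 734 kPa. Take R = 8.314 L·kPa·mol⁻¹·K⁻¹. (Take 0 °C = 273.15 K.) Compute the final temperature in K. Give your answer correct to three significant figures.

Convert: T₁ = 320.0 K.
V constant ⇒ P ∝ T: V₂ = V₁; T₂ = T₁·(P₂/P₁) = 588.8 K.

T₂ ≈ 589 K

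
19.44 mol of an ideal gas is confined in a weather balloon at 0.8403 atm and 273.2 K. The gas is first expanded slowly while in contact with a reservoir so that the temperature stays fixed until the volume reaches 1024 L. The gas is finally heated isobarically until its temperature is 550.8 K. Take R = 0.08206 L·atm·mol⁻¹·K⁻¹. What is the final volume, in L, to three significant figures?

From PV = nRT: V₁ = nRT₁/P₁ = 518.6 L.
Isothermal, so P V is constant: T₂ = T₁; P₂ = P₁·(V₁/V₂) = 0.4256 atm.
Isobaric, so V/T is constant: P₃ = P₂; V₃ = V₂·(T₃/T₂) = 2064 L.

V₃ ≈ 2.06e+03 L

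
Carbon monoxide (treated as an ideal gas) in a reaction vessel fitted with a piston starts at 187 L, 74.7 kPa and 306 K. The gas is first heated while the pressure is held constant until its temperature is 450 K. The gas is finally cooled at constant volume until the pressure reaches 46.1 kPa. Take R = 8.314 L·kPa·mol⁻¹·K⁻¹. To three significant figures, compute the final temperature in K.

Isobaric, so V/T is constant: P₂ = P₁; V₂ = V₁·(T₂/T₁) = 275.0 L.
Isochoric, so P/T is constant: V₃ = V₂; T₃ = T₂·(P₃/P₂) = 277.7 K.

T₃ ≈ 278 K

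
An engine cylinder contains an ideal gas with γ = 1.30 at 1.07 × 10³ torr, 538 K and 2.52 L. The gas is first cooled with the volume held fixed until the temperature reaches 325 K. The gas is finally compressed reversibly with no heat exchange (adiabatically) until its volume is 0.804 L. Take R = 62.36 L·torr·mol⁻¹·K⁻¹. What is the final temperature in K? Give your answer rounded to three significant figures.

T₃ ≈ 458 K

V constant ⇒ P ∝ T: V₂ = V₁; P₂ = P₁·(T₂/T₁) = 646.4 torr.
Adiabatic (γ = 1.30), T V^(γ−1) and P V^γ constant: T₃ = T₂·(V₂/V₃)^(γ−1) = 457.9 K; P₃ = P₂·(V₂/V₃)^γ = 2854 torr.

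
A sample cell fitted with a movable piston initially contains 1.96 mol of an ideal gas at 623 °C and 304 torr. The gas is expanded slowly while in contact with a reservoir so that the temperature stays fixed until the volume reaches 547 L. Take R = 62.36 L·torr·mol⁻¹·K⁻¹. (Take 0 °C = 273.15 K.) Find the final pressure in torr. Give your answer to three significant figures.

Convert: T₁ = 896.1 K.
From PV = nRT: V₁ = nRT₁/P₁ = 360.3 L.
T constant ⇒ Boyle's law P V = const: T₂ = T₁; P₂ = P₁·(V₁/V₂) = 200.2 torr.

P₂ ≈ 200 torr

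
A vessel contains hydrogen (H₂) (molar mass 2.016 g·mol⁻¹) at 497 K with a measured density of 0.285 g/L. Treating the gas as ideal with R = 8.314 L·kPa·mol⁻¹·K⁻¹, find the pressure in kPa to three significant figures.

ρ = PM/(RT) ⇒ P = ρRT/M = (0.285 × 8.314 × 497.0) / 2.016

P ≈ 584 kPa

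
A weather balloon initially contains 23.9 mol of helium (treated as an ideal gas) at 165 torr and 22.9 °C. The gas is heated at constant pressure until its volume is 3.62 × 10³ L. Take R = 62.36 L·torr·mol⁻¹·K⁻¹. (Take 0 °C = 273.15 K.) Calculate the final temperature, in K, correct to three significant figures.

T₂ ≈ 401 K

Convert: T₁ = 296.0 K.
From PV = nRT: V₁ = nRT₁/P₁ = 2674 L.
Isobaric, so V/T is constant: P₂ = P₁; T₂ = T₁·(V₂/V₁) = 400.8 K.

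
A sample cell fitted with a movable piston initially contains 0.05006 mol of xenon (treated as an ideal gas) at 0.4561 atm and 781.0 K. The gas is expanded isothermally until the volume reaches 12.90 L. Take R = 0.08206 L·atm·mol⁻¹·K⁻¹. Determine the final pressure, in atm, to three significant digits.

P₂ ≈ 0.249 atm

From PV = nRT: V₁ = nRT₁/P₁ = 7.034 L.
Isothermal, so P V is constant: T₂ = T₁; P₂ = P₁·(V₁/V₂) = 0.2487 atm.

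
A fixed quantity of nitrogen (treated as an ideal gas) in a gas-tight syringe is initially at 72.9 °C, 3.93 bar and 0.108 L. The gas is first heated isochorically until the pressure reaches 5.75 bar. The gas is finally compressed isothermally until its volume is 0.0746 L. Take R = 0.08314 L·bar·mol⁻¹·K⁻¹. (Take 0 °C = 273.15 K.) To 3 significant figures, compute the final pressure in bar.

Convert: T₁ = 346.0 K.
V constant ⇒ P ∝ T: V₂ = V₁; T₂ = T₁·(P₂/P₁) = 506.3 K.
Isothermal, so P V is constant: T₃ = T₂; P₃ = P₂·(V₂/V₃) = 8.324 bar.

P₃ ≈ 8.32 bar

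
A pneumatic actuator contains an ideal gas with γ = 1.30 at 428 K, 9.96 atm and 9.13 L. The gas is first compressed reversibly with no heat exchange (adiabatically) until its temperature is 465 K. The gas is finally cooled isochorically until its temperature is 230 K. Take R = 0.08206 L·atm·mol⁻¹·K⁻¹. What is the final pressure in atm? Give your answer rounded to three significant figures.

P₃ ≈ 7.06 atm

Reversible adiabatic, γ = 1.30: P₂ = P₁·(T₂/T₁)^(γ/(γ−1)) = 14.27 atm; V₂ = V₁·(T₁/T₂)^(1/(γ−1)) = 6.925 L.
V constant ⇒ P ∝ T: V₃ = V₂; P₃ = P₂·(T₃/T₂) = 7.056 atm.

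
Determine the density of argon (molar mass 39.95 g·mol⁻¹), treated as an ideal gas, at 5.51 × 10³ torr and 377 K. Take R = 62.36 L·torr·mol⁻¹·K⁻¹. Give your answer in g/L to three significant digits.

ρ = PM/(RT) = (5.51e+03 × 39.95) / (62.36 × 377.0)

ρ ≈ 9.36 g/L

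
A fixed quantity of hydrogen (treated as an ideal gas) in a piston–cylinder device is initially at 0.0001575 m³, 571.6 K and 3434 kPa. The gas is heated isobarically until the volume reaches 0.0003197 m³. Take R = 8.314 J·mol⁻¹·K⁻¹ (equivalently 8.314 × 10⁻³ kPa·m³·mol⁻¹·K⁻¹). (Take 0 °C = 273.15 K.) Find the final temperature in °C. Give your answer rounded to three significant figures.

T₂ ≈ 887 °C

P constant ⇒ V ∝ T: P₂ = P₁; T₂ = T₁·(V₂/V₁) = 1160 K.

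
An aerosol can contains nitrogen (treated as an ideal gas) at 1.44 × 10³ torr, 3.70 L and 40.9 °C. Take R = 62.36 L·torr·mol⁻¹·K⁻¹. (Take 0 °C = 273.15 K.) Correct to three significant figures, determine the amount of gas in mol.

n ≈ 0.272 mol

Convert: T = 314.05 K.
PV = nRT ⇒ n = PV/(RT) = (1.44e+03 × 3.70) / (62.36 × 314.05)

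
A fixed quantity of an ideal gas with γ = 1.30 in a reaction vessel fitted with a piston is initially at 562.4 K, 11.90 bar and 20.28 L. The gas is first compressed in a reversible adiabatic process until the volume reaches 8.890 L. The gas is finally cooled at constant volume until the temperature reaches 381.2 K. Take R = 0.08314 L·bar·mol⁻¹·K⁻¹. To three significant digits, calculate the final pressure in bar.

P₃ ≈ 18.4 bar

Adiabatic (γ = 1.30), T V^(γ−1) and P V^γ constant: T₂ = T₁·(V₁/V₂)^(γ−1) = 720.3 K; P₂ = P₁·(V₁/V₂)^γ = 34.77 bar.
Isochoric, so P/T is constant: V₃ = V₂; P₃ = P₂·(T₃/T₂) = 18.40 bar.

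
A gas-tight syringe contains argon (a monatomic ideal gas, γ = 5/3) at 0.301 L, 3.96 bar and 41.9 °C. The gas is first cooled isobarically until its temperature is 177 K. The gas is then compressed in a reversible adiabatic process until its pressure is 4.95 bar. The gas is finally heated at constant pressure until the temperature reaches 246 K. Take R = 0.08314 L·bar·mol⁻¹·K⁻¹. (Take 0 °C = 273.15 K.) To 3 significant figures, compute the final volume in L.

Convert: T₁ = 315.0 K.
P constant ⇒ V ∝ T: P₂ = P₁; V₂ = V₁·(T₂/T₁) = 0.1691 L.
Adiabatic (γ = 5/3), T V^(γ−1) and P V^γ constant: T₃ = T₂·(P₃/P₂)^((γ−1)/γ) = 193.5 K; V₃ = V₂·(P₂/P₃)^(1/γ) = 0.1479 L.
P constant ⇒ V ∝ T: P₄ = P₃; V₄ = V₃·(T₄/T₃) = 0.1880 L.

V₄ ≈ 0.188 L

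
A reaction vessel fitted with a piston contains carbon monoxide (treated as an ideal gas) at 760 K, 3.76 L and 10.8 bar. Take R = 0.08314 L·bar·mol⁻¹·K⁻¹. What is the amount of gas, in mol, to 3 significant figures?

n ≈ 0.643 mol

PV = nRT ⇒ n = PV/(RT) = (10.8 × 3.76) / (0.08314 × 760)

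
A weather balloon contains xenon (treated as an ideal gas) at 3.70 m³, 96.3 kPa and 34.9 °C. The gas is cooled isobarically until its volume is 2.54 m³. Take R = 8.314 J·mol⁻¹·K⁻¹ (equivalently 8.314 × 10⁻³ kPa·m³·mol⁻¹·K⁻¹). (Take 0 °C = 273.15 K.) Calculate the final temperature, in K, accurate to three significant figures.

T₂ ≈ 211 K

Convert: T₁ = 308.0 K.
P constant ⇒ V ∝ T: P₂ = P₁; T₂ = T₁·(V₂/V₁) = 211.5 K.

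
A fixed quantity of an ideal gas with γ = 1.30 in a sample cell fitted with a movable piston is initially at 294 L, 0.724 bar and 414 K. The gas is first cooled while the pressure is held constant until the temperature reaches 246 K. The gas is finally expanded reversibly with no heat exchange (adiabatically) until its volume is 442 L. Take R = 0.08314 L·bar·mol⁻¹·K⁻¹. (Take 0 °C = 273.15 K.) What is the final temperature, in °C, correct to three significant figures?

T₃ ≈ -86.9 °C

Isobaric, so V/T is constant: P₂ = P₁; V₂ = V₁·(T₂/T₁) = 174.7 L.
Reversible adiabatic, γ = 1.30: T₃ = T₂·(V₂/V₃)^(γ−1) = 186.2 K; P₃ = P₂·(V₂/V₃)^γ = 0.2166 bar.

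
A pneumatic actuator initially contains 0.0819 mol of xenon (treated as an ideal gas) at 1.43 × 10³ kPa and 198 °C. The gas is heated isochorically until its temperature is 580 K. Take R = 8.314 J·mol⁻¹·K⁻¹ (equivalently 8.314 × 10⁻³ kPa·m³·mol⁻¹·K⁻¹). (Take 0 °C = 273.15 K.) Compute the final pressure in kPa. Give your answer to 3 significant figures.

P₂ ≈ 1.76e+03 kPa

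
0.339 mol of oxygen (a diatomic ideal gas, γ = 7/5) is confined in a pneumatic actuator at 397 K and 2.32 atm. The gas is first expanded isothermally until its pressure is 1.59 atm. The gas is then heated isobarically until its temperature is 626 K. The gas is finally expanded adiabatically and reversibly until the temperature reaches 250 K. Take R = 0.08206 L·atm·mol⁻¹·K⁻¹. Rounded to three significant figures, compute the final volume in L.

From PV = nRT: V₁ = nRT₁/P₁ = 4.760 L.
T constant ⇒ Boyle's law P V = const: T₂ = T₁; V₂ = V₁·(P₁/P₂) = 6.946 L.
P constant ⇒ V ∝ T: P₃ = P₂; V₃ = V₂·(T₃/T₂) = 10.95 L.
Adiabatic (γ = 7/5), T V^(γ−1) and P V^γ constant: P₄ = P₃·(T₄/T₃)^(γ/(γ−1)) = 0.06400 atm; V₄ = V₃·(T₃/T₄)^(1/(γ−1)) = 108.7 L.

V₄ ≈ 109 L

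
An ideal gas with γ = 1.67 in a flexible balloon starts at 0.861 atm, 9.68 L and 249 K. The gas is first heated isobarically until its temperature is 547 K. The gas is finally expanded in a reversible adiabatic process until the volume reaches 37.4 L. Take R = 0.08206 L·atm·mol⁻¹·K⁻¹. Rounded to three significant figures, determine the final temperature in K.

Isobaric, so V/T is constant: P₂ = P₁; V₂ = V₁·(T₂/T₁) = 21.26 L.
Adiabatic (γ = 1.67), T V^(γ−1) and P V^γ constant: T₃ = T₂·(V₂/V₃)^(γ−1) = 374.7 K; P₃ = P₂·(V₂/V₃)^γ = 0.3354 atm.

T₃ ≈ 375 K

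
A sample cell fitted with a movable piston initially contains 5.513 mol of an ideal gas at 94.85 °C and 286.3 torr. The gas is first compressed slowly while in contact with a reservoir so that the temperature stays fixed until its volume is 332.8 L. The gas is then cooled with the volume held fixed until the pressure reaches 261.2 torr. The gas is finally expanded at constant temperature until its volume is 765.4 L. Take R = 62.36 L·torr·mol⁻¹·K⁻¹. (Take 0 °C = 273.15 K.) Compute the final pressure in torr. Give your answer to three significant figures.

Convert: T₁ = 368.0 K.
From PV = nRT: V₁ = nRT₁/P₁ = 441.9 L.
Isothermal, so P V is constant: T₂ = T₁; P₂ = P₁·(V₁/V₂) = 380.2 torr.
V constant ⇒ P ∝ T: V₃ = V₂; T₃ = T₂·(P₃/P₂) = 252.8 K.
T constant ⇒ Boyle's law P V = const: T₄ = T₃; P₄ = P₃·(V₃/V₄) = 113.6 torr.

P₄ ≈ 114 torr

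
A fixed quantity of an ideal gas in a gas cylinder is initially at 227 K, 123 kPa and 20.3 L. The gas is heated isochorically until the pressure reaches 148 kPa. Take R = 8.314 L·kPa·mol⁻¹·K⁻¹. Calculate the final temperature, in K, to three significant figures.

V constant ⇒ P ∝ T: V₂ = V₁; T₂ = T₁·(P₂/P₁) = 273.1 K.

T₂ ≈ 273 K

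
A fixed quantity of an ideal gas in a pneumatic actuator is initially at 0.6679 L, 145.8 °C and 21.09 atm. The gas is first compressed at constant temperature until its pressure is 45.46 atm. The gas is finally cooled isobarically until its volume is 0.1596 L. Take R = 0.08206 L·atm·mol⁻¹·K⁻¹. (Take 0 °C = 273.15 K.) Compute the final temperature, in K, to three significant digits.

Convert: T₁ = 418.9 K.
T constant ⇒ Boyle's law P V = const: T₂ = T₁; V₂ = V₁·(P₁/P₂) = 0.3099 L.
P constant ⇒ V ∝ T: P₃ = P₂; T₃ = T₂·(V₃/V₂) = 215.8 K.

T₃ ≈ 216 K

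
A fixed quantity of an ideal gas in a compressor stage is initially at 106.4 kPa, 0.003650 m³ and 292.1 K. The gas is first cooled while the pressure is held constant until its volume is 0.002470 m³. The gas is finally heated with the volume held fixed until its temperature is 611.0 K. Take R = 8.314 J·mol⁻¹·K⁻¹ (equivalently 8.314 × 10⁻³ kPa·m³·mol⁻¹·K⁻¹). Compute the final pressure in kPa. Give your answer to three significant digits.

P₃ ≈ 329 kPa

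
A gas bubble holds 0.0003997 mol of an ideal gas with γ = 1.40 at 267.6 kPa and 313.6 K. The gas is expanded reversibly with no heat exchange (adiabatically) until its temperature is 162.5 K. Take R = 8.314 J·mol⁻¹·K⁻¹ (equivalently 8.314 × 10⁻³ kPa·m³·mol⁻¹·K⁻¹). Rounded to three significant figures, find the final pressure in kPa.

P₂ ≈ 26.8 kPa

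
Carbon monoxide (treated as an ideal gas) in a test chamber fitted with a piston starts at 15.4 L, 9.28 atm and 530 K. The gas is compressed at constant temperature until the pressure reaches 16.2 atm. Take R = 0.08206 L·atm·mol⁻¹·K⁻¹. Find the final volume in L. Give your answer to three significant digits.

Isothermal, so P V is constant: T₂ = T₁; V₂ = V₁·(P₁/P₂) = 8.822 L.

V₂ ≈ 8.82 L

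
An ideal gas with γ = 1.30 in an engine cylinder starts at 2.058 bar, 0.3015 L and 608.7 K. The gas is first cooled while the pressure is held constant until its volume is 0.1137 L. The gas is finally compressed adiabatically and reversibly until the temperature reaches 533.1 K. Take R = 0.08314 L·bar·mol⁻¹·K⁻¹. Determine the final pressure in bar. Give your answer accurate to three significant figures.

P₃ ≈ 79.3 bar

Isobaric, so V/T is constant: P₂ = P₁; T₂ = T₁·(V₂/V₁) = 229.5 K.
Adiabatic (γ = 1.30), T V^(γ−1) and P V^γ constant: P₃ = P₂·(T₃/T₂)^(γ/(γ−1)) = 79.28 bar; V₃ = V₂·(T₂/T₃)^(1/(γ−1)) = 0.006855 L.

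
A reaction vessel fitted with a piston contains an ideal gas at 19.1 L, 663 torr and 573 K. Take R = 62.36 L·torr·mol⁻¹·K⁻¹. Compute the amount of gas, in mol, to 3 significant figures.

n ≈ 0.354 mol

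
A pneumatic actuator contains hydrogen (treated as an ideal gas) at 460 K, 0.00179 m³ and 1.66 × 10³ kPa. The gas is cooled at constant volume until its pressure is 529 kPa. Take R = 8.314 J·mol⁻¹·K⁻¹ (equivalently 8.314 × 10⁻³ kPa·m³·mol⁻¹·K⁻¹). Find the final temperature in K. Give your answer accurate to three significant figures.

T₂ ≈ 147 K

Isochoric, so P/T is constant: V₂ = V₁; T₂ = T₁·(P₂/P₁) = 146.6 K.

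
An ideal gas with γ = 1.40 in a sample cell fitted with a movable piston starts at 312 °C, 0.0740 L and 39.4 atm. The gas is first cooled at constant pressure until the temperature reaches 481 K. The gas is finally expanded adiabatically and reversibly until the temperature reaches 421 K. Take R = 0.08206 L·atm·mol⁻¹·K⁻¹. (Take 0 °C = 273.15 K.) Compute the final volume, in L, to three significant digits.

V₃ ≈ 0.0849 L

Convert: T₁ = 585.1 K.
P constant ⇒ V ∝ T: P₂ = P₁; V₂ = V₁·(T₂/T₁) = 0.06083 L.
Reversible adiabatic, γ = 1.40: P₃ = P₂·(T₃/T₂)^(γ/(γ−1)) = 24.72 atm; V₃ = V₂·(T₂/T₃)^(1/(γ−1)) = 0.08487 L.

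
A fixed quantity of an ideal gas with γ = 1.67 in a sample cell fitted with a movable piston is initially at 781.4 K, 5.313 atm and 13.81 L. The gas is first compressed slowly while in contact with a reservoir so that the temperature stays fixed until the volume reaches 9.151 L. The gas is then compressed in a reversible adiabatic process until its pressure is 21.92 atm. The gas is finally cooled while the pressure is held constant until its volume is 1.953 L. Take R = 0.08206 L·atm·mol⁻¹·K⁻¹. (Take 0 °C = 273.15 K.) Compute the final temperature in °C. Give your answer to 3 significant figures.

T₄ ≈ 183 °C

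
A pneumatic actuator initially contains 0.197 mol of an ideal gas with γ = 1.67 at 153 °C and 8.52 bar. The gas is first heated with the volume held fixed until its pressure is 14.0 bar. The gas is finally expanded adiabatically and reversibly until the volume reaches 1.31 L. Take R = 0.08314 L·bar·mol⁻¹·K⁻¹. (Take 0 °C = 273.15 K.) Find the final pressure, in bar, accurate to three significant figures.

Convert: T₁ = 426.1 K.
From PV = nRT: V₁ = nRT₁/P₁ = 0.8192 L.
Isochoric, so P/T is constant: V₂ = V₁; T₂ = T₁·(P₂/P₁) = 700.2 K.
Adiabatic (γ = 1.67), T V^(γ−1) and P V^γ constant: T₃ = T₂·(V₂/V₃)^(γ−1) = 511.3 K; P₃ = P₂·(V₂/V₃)^γ = 6.392 bar.

P₃ ≈ 6.39 bar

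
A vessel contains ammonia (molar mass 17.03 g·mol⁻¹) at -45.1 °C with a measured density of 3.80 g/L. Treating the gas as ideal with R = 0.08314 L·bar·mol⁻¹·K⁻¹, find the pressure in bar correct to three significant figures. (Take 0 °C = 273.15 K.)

ρ = PM/(RT) ⇒ P = ρRT/M = (3.80 × 0.08314 × 228.0) / 17.03

P ≈ 4.23 bar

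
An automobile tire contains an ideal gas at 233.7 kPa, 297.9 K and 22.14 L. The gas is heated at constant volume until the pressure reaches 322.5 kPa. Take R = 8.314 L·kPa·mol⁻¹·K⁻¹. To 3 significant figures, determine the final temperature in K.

V constant ⇒ P ∝ T: V₂ = V₁; T₂ = T₁·(P₂/P₁) = 411.1 K.

T₂ ≈ 411 K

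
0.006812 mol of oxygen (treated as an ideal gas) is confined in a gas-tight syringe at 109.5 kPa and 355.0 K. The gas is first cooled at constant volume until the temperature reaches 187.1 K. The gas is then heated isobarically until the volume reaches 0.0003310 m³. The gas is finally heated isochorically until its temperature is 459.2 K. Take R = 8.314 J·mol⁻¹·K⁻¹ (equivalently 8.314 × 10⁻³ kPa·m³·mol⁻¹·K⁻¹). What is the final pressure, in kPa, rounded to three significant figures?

P₄ ≈ 78.6 kPa

From PV = nRT: V₁ = nRT₁/P₁ = 0.0001836 m³.
V constant ⇒ P ∝ T: V₂ = V₁; P₂ = P₁·(T₂/T₁) = 57.71 kPa.
P constant ⇒ V ∝ T: P₃ = P₂; T₃ = T₂·(V₃/V₂) = 337.3 K.
V constant ⇒ P ∝ T: V₄ = V₃; P₄ = P₃·(T₄/T₃) = 78.57 kPa.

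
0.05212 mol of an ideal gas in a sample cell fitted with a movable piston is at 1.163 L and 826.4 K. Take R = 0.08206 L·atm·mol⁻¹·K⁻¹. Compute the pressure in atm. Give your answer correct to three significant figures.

P ≈ 3.04 atm

PV = nRT ⇒ P = nRT/V = (0.05212 × 0.08206 × 826.4) / 1.163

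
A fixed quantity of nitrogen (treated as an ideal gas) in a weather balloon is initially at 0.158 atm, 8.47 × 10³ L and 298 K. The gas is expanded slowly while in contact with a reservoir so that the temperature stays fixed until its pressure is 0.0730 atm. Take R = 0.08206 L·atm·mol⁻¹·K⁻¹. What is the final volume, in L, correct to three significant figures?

V₂ ≈ 1.83e+04 L

T constant ⇒ Boyle's law P V = const: T₂ = T₁; V₂ = V₁·(P₁/P₂) = 1.833e+04 L.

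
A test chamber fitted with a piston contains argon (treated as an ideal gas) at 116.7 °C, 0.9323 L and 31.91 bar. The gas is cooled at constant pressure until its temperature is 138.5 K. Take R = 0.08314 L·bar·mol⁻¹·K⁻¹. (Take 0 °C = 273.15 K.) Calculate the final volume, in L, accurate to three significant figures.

V₂ ≈ 0.331 L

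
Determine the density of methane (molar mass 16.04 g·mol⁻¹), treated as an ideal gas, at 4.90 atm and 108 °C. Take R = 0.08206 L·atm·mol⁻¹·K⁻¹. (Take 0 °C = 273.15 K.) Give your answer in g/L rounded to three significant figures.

ρ = PM/(RT) = (4.90 × 16.04) / (0.08206 × 381.1)

ρ ≈ 2.51 g/L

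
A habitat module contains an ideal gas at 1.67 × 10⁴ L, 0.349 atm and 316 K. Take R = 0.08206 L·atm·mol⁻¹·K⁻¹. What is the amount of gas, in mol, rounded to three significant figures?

n ≈ 225 mol

PV = nRT ⇒ n = PV/(RT) = (0.349 × 1.67e+04) / (0.08206 × 316)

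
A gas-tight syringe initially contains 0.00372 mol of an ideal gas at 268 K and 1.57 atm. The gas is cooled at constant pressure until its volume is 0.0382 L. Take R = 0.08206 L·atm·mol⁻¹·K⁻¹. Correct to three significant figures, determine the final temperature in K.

From PV = nRT: V₁ = nRT₁/P₁ = 0.05211 L.
Isobaric, so V/T is constant: P₂ = P₁; T₂ = T₁·(V₂/V₁) = 196.5 K.

T₂ ≈ 196 K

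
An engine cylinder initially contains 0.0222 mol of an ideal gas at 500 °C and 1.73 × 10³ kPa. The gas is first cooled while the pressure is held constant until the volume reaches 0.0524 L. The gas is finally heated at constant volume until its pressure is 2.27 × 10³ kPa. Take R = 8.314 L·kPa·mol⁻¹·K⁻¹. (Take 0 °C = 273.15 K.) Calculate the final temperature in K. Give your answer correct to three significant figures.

T₃ ≈ 644 K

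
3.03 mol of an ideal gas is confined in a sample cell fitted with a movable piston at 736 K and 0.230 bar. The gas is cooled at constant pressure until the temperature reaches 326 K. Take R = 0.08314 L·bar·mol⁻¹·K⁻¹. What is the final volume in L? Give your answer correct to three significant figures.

From PV = nRT: V₁ = nRT₁/P₁ = 806.1 L.
Isobaric, so V/T is constant: P₂ = P₁; V₂ = V₁·(T₂/T₁) = 357.1 L.

V₂ ≈ 357 L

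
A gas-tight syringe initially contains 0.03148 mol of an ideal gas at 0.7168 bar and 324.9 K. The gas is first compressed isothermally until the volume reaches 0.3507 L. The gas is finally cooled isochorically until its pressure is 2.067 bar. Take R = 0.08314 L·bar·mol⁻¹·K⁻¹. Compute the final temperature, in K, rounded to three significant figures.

T₃ ≈ 277 K

From PV = nRT: V₁ = nRT₁/P₁ = 1.186 L.
Isothermal, so P V is constant: T₂ = T₁; P₂ = P₁·(V₁/V₂) = 2.425 bar.
Isochoric, so P/T is constant: V₃ = V₂; T₃ = T₂·(P₃/P₂) = 277.0 K.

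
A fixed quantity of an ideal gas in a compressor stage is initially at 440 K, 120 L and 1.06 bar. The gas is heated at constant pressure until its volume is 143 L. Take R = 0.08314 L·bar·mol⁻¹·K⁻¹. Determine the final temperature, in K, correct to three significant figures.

T₂ ≈ 524 K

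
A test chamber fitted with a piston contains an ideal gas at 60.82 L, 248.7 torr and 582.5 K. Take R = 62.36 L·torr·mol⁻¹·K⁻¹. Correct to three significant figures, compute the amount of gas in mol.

PV = nRT ⇒ n = PV/(RT) = (248.7 × 60.82) / (62.36 × 582.5)

n ≈ 0.416 mol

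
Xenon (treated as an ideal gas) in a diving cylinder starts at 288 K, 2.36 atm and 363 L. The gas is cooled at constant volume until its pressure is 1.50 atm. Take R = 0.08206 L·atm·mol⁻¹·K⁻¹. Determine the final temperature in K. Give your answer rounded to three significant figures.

V constant ⇒ P ∝ T: V₂ = V₁; T₂ = T₁·(P₂/P₁) = 183.1 K.

T₂ ≈ 183 K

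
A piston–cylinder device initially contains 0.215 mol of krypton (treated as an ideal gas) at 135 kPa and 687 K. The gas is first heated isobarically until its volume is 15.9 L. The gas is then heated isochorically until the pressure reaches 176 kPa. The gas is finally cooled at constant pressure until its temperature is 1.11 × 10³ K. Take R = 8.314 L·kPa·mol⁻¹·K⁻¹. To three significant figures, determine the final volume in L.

V₄ ≈ 11.3 L

From PV = nRT: V₁ = nRT₁/P₁ = 9.096 L.
P constant ⇒ V ∝ T: P₂ = P₁; T₂ = T₁·(V₂/V₁) = 1201 K.
V constant ⇒ P ∝ T: V₃ = V₂; T₃ = T₂·(P₃/P₂) = 1566 K.
P constant ⇒ V ∝ T: P₄ = P₃; V₄ = V₃·(T₄/T₃) = 11.27 L.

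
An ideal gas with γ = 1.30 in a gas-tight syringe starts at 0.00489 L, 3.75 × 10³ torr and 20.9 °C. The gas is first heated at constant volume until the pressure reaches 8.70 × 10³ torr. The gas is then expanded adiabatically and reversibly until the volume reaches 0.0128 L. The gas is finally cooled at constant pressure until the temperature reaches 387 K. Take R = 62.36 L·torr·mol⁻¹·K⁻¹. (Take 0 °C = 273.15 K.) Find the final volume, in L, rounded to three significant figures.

Convert: T₁ = 294.0 K.
Isochoric, so P/T is constant: V₂ = V₁; T₂ = T₁·(P₂/P₁) = 682.2 K.
Reversible adiabatic, γ = 1.30: T₃ = T₂·(V₂/V₃)^(γ−1) = 511.1 K; P₃ = P₂·(V₂/V₃)^γ = 2490 torr.
P constant ⇒ V ∝ T: P₄ = P₃; V₄ = V₃·(T₄/T₃) = 0.009691 L.

V₄ ≈ 0.00969 L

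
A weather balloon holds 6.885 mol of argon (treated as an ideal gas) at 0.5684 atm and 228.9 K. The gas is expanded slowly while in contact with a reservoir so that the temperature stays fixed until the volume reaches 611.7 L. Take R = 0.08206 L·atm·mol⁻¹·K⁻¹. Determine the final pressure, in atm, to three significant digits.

From PV = nRT: V₁ = nRT₁/P₁ = 227.5 L.
T constant ⇒ Boyle's law P V = const: T₂ = T₁; P₂ = P₁·(V₁/V₂) = 0.2114 atm.

P₂ ≈ 0.211 atm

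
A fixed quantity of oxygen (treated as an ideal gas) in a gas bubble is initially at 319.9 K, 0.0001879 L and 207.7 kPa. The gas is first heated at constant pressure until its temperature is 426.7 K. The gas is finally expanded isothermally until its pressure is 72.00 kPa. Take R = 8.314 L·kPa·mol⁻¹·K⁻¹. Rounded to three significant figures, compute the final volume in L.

P constant ⇒ V ∝ T: P₂ = P₁; V₂ = V₁·(T₂/T₁) = 0.0002506 L.
T constant ⇒ Boyle's law P V = const: T₃ = T₂; V₃ = V₂·(P₂/P₃) = 0.0007230 L.

V₃ ≈ 0.000723 L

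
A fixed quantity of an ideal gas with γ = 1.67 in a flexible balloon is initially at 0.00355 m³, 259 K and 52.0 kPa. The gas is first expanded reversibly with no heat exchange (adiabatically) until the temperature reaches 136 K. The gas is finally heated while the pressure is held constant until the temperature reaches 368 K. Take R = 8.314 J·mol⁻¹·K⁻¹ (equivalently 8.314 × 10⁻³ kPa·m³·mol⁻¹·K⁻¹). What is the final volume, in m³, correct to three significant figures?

V₃ ≈ 0.0251 m³

Reversible adiabatic, γ = 1.67: P₂ = P₁·(T₂/T₁)^(γ/(γ−1)) = 10.44 kPa; V₂ = V₁·(T₁/T₂)^(1/(γ−1)) = 0.009285 m³.
Isobaric, so V/T is constant: P₃ = P₂; V₃ = V₂·(T₃/T₂) = 0.02512 m³.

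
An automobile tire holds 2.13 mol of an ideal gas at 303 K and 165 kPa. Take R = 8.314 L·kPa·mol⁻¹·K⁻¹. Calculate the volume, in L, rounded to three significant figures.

V ≈ 32.5 L

PV = nRT ⇒ V = nRT/P = (2.13 × 8.314 × 303) / 165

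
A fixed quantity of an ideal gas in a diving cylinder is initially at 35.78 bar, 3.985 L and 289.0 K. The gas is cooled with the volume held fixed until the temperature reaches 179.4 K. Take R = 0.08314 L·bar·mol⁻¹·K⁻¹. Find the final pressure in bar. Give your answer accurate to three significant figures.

V constant ⇒ P ∝ T: V₂ = V₁; P₂ = P₁·(T₂/T₁) = 22.21 bar.

P₂ ≈ 22.2 bar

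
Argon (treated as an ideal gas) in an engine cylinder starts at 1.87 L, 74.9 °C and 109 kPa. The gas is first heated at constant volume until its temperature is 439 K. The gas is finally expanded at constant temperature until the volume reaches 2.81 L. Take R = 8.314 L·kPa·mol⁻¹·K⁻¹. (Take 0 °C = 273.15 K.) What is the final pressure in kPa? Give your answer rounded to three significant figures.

P₃ ≈ 91.5 kPa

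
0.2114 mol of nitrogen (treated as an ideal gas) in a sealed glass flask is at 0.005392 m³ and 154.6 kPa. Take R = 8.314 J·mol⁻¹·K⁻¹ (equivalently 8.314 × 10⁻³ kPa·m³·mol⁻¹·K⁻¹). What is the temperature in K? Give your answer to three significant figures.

PV = nRT ⇒ T = PV/(nR) = (154.6 × 0.005392) / (0.2114 × 8.314 × 10⁻³)

T ≈ 474 K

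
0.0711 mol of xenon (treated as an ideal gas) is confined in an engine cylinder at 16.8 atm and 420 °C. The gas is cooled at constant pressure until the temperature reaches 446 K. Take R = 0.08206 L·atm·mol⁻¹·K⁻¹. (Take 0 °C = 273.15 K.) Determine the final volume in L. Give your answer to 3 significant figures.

V₂ ≈ 0.155 L

Convert: T₁ = 693.1 K.
From PV = nRT: V₁ = nRT₁/P₁ = 0.2407 L.
Isobaric, so V/T is constant: P₂ = P₁; V₂ = V₁·(T₂/T₁) = 0.1549 L.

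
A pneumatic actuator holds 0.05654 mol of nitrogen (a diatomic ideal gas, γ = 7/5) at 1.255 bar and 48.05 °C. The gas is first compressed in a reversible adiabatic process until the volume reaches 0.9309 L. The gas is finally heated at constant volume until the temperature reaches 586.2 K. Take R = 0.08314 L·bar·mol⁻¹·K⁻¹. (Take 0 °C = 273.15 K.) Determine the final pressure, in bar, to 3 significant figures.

Convert: T₁ = 321.2 K.
From PV = nRT: V₁ = nRT₁/P₁ = 1.203 L.
Adiabatic (γ = 7/5), T V^(γ−1) and P V^γ constant: T₂ = T₁·(V₁/V₂)^(γ−1) = 355.9 K; P₂ = P₁·(V₁/V₂)^γ = 1.797 bar.
V constant ⇒ P ∝ T: V₃ = V₂; P₃ = P₂·(T₃/T₂) = 2.960 bar.

P₃ ≈ 2.96 bar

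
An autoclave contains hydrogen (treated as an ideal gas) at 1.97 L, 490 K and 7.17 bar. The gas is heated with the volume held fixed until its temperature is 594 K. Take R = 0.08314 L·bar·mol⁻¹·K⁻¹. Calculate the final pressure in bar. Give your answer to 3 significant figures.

Isochoric, so P/T is constant: V₂ = V₁; P₂ = P₁·(T₂/T₁) = 8.692 bar.

P₂ ≈ 8.69 bar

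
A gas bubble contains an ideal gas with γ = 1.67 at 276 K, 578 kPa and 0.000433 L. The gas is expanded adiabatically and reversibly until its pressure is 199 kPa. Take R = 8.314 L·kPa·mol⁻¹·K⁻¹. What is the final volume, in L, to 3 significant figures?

Adiabatic (γ = 1.67), T V^(γ−1) and P V^γ constant: T₂ = T₁·(P₂/P₁)^((γ−1)/γ) = 179.9 K; V₂ = V₁·(P₁/P₂)^(1/γ) = 0.0008199 L.

V₂ ≈ 0.000820 L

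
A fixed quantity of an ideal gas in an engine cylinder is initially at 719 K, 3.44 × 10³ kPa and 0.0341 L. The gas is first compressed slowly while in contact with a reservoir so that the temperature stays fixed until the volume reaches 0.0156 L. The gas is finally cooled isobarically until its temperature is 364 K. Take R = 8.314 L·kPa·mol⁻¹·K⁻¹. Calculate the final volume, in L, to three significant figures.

V₃ ≈ 0.00790 L

T constant ⇒ Boyle's law P V = const: T₂ = T₁; P₂ = P₁·(V₁/V₂) = 7519 kPa.
Isobaric, so V/T is constant: P₃ = P₂; V₃ = V₂·(T₃/T₂) = 0.007898 L.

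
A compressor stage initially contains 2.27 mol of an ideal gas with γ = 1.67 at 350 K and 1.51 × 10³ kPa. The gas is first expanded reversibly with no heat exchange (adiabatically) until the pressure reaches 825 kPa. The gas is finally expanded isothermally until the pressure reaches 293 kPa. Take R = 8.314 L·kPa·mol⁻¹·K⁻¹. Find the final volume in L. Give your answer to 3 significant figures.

From PV = nRT: V₁ = nRT₁/P₁ = 4.374 L.
Adiabatic (γ = 1.67), T V^(γ−1) and P V^γ constant: T₂ = T₁·(P₂/P₁)^((γ−1)/γ) = 274.6 K; V₂ = V₁·(P₁/P₂)^(1/γ) = 6.282 L.
Isothermal, so P V is constant: T₃ = T₂; V₃ = V₂·(P₂/P₃) = 17.69 L.

V₃ ≈ 17.7 L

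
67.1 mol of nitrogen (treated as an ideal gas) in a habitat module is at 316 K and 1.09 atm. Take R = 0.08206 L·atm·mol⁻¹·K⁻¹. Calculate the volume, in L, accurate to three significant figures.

PV = nRT ⇒ V = nRT/P = (67.1 × 0.08206 × 316) / 1.09

V ≈ 1.60e+03 L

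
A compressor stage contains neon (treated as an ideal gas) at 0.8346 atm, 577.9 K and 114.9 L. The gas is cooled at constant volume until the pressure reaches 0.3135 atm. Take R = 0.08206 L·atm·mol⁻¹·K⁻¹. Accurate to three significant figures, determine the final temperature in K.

V constant ⇒ P ∝ T: V₂ = V₁; T₂ = T₁·(P₂/P₁) = 217.1 K.

T₂ ≈ 217 K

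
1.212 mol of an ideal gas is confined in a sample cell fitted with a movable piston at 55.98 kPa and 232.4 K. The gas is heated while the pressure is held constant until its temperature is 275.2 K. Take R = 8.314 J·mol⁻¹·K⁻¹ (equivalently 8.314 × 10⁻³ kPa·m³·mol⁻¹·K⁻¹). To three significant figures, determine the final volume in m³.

V₂ ≈ 0.0495 m³

From PV = nRT: V₁ = nRT₁/P₁ = 0.04183 m³.
Isobaric, so V/T is constant: P₂ = P₁; V₂ = V₁·(T₂/T₁) = 0.04954 m³.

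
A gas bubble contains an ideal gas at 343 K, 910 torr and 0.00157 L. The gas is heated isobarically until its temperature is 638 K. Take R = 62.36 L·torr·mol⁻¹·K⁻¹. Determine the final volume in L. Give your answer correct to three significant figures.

P constant ⇒ V ∝ T: P₂ = P₁; V₂ = V₁·(T₂/T₁) = 0.002920 L.

V₂ ≈ 0.00292 L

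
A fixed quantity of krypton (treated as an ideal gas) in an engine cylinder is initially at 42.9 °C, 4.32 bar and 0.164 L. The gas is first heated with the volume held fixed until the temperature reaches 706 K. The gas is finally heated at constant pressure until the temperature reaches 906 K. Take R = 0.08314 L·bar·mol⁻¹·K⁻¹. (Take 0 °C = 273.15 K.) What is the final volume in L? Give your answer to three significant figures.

Convert: T₁ = 316.0 K.
Isochoric, so P/T is constant: V₂ = V₁; P₂ = P₁·(T₂/T₁) = 9.650 bar.
P constant ⇒ V ∝ T: P₃ = P₂; V₃ = V₂·(T₃/T₂) = 0.2105 L.

V₃ ≈ 0.210 L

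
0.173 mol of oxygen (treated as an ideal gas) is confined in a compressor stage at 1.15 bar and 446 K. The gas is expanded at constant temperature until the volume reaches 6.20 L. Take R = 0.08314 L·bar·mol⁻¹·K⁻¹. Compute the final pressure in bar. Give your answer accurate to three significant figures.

P₂ ≈ 1.03 bar

From PV = nRT: V₁ = nRT₁/P₁ = 5.578 L.
T constant ⇒ Boyle's law P V = const: T₂ = T₁; P₂ = P₁·(V₁/V₂) = 1.035 bar.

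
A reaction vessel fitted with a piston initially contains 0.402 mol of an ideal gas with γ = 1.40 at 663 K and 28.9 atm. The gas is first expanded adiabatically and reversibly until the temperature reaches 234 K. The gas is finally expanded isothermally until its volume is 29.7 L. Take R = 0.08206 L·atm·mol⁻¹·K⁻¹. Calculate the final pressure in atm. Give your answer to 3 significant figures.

P₃ ≈ 0.260 atm

From PV = nRT: V₁ = nRT₁/P₁ = 0.7568 L.
Adiabatic (γ = 1.40), T V^(γ−1) and P V^γ constant: P₂ = P₁·(T₂/T₁)^(γ/(γ−1)) = 0.7548 atm; V₂ = V₁·(T₁/T₂)^(1/(γ−1)) = 10.23 L.
Isothermal, so P V is constant: T₃ = T₂; P₃ = P₂·(V₂/V₃) = 0.2599 atm.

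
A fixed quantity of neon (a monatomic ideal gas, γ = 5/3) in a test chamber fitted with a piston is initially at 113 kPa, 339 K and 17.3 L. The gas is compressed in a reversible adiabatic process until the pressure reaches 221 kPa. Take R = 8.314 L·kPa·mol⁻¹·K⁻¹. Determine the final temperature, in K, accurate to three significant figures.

T₂ ≈ 443 K

Reversible adiabatic, γ = 5/3: T₂ = T₁·(P₂/P₁)^((γ−1)/γ) = 443.3 K; V₂ = V₁·(P₁/P₂)^(1/γ) = 11.57 L.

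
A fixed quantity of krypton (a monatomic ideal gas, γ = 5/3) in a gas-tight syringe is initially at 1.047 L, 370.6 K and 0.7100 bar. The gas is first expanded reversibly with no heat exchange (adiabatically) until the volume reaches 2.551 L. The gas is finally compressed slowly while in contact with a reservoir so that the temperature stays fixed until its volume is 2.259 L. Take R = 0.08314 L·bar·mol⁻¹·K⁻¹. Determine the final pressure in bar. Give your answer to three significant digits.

P₃ ≈ 0.182 bar

Reversible adiabatic, γ = 5/3: T₂ = T₁·(V₁/V₂)^(γ−1) = 204.7 K; P₂ = P₁·(V₁/V₂)^γ = 0.1609 bar.
Isothermal, so P V is constant: T₃ = T₂; P₃ = P₂·(V₂/V₃) = 0.1817 bar.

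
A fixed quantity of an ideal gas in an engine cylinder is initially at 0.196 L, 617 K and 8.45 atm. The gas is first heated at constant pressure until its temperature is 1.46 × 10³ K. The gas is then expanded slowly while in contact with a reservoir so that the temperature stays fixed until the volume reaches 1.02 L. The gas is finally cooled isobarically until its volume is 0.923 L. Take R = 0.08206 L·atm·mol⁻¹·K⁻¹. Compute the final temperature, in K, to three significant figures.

T₄ ≈ 1.32e+03 K

Isobaric, so V/T is constant: P₂ = P₁; V₂ = V₁·(T₂/T₁) = 0.4638 L.
Isothermal, so P V is constant: T₃ = T₂; P₃ = P₂·(V₂/V₃) = 3.842 atm.
Isobaric, so V/T is constant: P₄ = P₃; T₄ = T₃·(V₄/V₃) = 1321 K.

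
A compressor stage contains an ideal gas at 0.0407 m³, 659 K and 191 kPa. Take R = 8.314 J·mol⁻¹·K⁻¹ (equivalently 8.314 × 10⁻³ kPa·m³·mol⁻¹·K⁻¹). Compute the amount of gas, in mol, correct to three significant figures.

n ≈ 1.42 mol

PV = nRT ⇒ n = PV/(RT) = (191 × 0.0407) / (8.314 × 10⁻³ × 659)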